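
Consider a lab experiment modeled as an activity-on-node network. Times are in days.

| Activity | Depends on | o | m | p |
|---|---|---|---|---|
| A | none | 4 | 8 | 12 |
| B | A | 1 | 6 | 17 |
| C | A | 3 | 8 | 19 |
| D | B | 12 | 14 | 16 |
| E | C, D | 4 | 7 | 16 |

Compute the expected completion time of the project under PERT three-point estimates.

37 days

te_A = (4 + 4·8 + 12)/6 = 48/6 = 8
te_B = (1 + 4·6 + 17)/6 = 42/6 = 7
te_C = (3 + 4·8 + 19)/6 = 54/6 = 9
te_D = (12 + 4·14 + 16)/6 = 84/6 = 14
te_E = (4 + 4·7 + 16)/6 = 48/6 = 8

Forward pass:
ES_A = 0; EF_A = 8
ES_B = 8; EF_B = 8+7 = 15
ES_C = 8; EF_C = 8+9 = 17
ES_D = 15; EF_D = 15+14 = 29
ES_E = max(EF_C=17, EF_D=29) = 29; EF_E = 29+8 = 37
Expected project duration μ = 37 days. Critical path: A → B → D → E.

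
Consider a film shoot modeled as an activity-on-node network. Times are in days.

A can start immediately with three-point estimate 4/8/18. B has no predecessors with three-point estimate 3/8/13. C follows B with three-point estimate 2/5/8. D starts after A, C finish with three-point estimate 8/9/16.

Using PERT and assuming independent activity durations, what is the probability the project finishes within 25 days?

te_A = (4 + 4·8 + 18)/6 = 54/6 = 9; σ²_A = ((18−4)/6)² = 5.444
te_B = (3 + 4·8 + 13)/6 = 48/6 = 8; σ²_B = ((13−3)/6)² = 2.778
te_C = (2 + 4·5 + 8)/6 = 30/6 = 5; σ²_C = ((8−2)/6)² = 1.000
te_D = (8 + 4·9 + 16)/6 = 60/6 = 10; σ²_D = ((16−8)/6)² = 1.778

Forward pass:
ES_A = 0; EF_A = 9
ES_B = 0; EF_B = 8
ES_C = 8; EF_C = 8+5 = 13
ES_D = max(EF_A=9, EF_C=13) = 13; EF_D = 13+10 = 23
Expected project duration μ = 23 days. Critical path: B → C → D.

Variance along critical path = 2.778 + 1.000 + 1.778 = 5.556; σ = √5.556 = 2.357 days.
Z = (25 − 23) / 2.357 = 0.849
P(T ≤ 25) = Φ(0.849) ≈ 0.802

0.802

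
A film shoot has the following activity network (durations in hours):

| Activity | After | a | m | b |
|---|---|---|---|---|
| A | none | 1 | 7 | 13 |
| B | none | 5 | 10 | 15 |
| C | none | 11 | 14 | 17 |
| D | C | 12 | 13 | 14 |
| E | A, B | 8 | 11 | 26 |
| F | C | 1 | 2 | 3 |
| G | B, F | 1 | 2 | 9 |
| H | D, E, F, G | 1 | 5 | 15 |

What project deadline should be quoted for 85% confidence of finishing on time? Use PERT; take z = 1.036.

35.7 hours

te_A = (1 + 4·7 + 13)/6 = 42/6 = 7; σ²_A = ((13−1)/6)² = 4.000
te_B = (5 + 4·10 + 15)/6 = 60/6 = 10; σ²_B = ((15−5)/6)² = 2.778
te_C = (11 + 4·14 + 17)/6 = 84/6 = 14; σ²_C = ((17−11)/6)² = 1.000
te_D = (12 + 4·13 + 14)/6 = 78/6 = 13; σ²_D = ((14−12)/6)² = 0.111
te_E = (8 + 4·11 + 26)/6 = 78/6 = 13; σ²_E = ((26−8)/6)² = 9.000
te_F = (1 + 4·2 + 3)/6 = 12/6 = 2; σ²_F = ((3−1)/6)² = 0.111
te_G = (1 + 4·2 + 9)/6 = 18/6 = 3; σ²_G = ((9−1)/6)² = 1.778
te_H = (1 + 4·5 + 15)/6 = 36/6 = 6; σ²_H = ((15−1)/6)² = 5.444

Forward pass:
ES_A = 0; EF_A = 7
ES_B = 0; EF_B = 10
ES_C = 0; EF_C = 14
ES_D = 14; EF_D = 14+13 = 27
ES_E = max(EF_A=7, EF_B=10) = 10; EF_E = 10+13 = 23
ES_F = 14; EF_F = 14+2 = 16
ES_G = max(EF_B=10, EF_F=16) = 16; EF_G = 16+3 = 19
ES_H = max(EF_D=27, EF_E=23, EF_F=16, EF_G=19) = 27; EF_H = 27+6 = 33
Expected project duration μ = 33 hours. Critical path: C → D → H.

Variance along critical path = 1.000 + 0.111 + 5.444 = 6.556; σ = 2.560 hours.
D = μ + z·σ = 33 + 1.036·2.560 = 35.7 hours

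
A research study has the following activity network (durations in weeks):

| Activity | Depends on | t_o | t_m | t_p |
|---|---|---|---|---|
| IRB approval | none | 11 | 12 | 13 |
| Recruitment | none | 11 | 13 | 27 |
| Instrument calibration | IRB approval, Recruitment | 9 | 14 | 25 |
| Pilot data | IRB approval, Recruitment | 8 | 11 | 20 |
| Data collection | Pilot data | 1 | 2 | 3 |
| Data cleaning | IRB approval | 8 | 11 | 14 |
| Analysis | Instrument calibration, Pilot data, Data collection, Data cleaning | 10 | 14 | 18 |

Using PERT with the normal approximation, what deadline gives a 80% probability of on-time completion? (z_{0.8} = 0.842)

te_IRB approval = (11 + 4·12 + 13)/6 = 72/6 = 12; σ²_IRB approval = ((13−11)/6)² = 0.111
te_Recruitment = (11 + 4·13 + 27)/6 = 90/6 = 15; σ²_Recruitment = ((27−11)/6)² = 7.111
te_Instrument calibration = (9 + 4·14 + 25)/6 = 90/6 = 15; σ²_Instrument calibration = ((25−9)/6)² = 7.111
te_Pilot data = (8 + 4·11 + 20)/6 = 72/6 = 12; σ²_Pilot data = ((20−8)/6)² = 4.000
te_Data collection = (1 + 4·2 + 3)/6 = 12/6 = 2; σ²_Data collection = ((3−1)/6)² = 0.111
te_Data cleaning = (8 + 4·11 + 14)/6 = 66/6 = 11; σ²_Data cleaning = ((14−8)/6)² = 1.000
te_Analysis = (10 + 4·14 + 18)/6 = 84/6 = 14; σ²_Analysis = ((18−10)/6)² = 1.778

Forward pass:
ES_IRB approval = 0; EF_IRB approval = 12
ES_Recruitment = 0; EF_Recruitment = 15
ES_Instrument calibration = max(EF_IRB approval=12, EF_Recruitment=15) = 15; EF_Instrument calibration = 15+15 = 30
ES_Pilot data = max(EF_IRB approval=12, EF_Recruitment=15) = 15; EF_Pilot data = 15+12 = 27
ES_Data collection = 27; EF_Data collection = 27+2 = 29
ES_Data cleaning = 12; EF_Data cleaning = 12+11 = 23
ES_Analysis = max(EF_Instrument calibration=30, EF_Pilot data=27, EF_Data collection=29, EF_Data cleaning=23) = 30; EF_Analysis = 30+14 = 44
Expected project duration μ = 44 weeks. Critical path: Recruitment → Instrument calibration → Analysis.

Variance along critical path = 7.111 + 7.111 + 1.778 = 16.000; σ = 4.000 weeks.
D = μ + z·σ = 44 + 0.842·4.000 = 47.4 weeks

47.4 weeks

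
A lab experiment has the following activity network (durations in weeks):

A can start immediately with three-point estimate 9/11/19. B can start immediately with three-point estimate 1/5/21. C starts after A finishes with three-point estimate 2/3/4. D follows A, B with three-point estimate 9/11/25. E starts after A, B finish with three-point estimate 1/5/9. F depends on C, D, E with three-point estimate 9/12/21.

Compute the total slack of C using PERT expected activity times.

10 weeks

te_A = (9 + 4·11 + 19)/6 = 72/6 = 12
te_B = (1 + 4·5 + 21)/6 = 42/6 = 7
te_C = (2 + 4·3 + 4)/6 = 18/6 = 3
te_D = (9 + 4·11 + 25)/6 = 78/6 = 13
te_E = (1 + 4·5 + 9)/6 = 30/6 = 5
te_F = (9 + 4·12 + 21)/6 = 78/6 = 13

Forward pass:
ES_A = 0; EF_A = 12
ES_B = 0; EF_B = 7
ES_C = 12; EF_C = 12+3 = 15
ES_D = max(EF_A=12, EF_B=7) = 12; EF_D = 12+13 = 25
ES_E = max(EF_A=12, EF_B=7) = 12; EF_E = 12+5 = 17
ES_F = max(EF_C=15, EF_D=25, EF_E=17) = 25; EF_F = 25+13 = 38
Expected project duration μ = 38 weeks. Critical path: A → D → F.

Backward pass:
LF_F = 38; LS_F = 38−13 = 25
LF_E = LS_F = 25; LS_E = 25−5 = 20
LF_D = LS_F = 25; LS_D = 25−13 = 12
LF_C = LS_F = 25; LS_C = 25−3 = 22
LF_B = min(LS_D=12, LS_E=20) = 12; LS_B = 12−7 = 5
LF_A = min(LS_C=22, LS_D=12, LS_E=20) = 12; LS_A = 12−12 = 0
Slack_C = LS_C − ES_C = 22 − 12 = 10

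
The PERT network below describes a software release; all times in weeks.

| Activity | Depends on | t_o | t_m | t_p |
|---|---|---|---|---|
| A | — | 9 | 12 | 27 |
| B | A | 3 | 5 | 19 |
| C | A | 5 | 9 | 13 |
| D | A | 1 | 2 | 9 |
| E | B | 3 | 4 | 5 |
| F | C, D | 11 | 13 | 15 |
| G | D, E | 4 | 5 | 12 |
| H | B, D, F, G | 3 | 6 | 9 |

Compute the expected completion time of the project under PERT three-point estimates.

42 weeks

te_A = (9 + 4·12 + 27)/6 = 84/6 = 14
te_B = (3 + 4·5 + 19)/6 = 42/6 = 7
te_C = (5 + 4·9 + 13)/6 = 54/6 = 9
te_D = (1 + 4·2 + 9)/6 = 18/6 = 3
te_E = (3 + 4·4 + 5)/6 = 24/6 = 4
te_F = (11 + 4·13 + 15)/6 = 78/6 = 13
te_G = (4 + 4·5 + 12)/6 = 36/6 = 6
te_H = (3 + 4·6 + 9)/6 = 36/6 = 6

Forward pass:
ES_A = 0; EF_A = 14
ES_B = 14; EF_B = 14+7 = 21
ES_C = 14; EF_C = 14+9 = 23
ES_D = 14; EF_D = 14+3 = 17
ES_E = 21; EF_E = 21+4 = 25
ES_F = max(EF_C=23, EF_D=17) = 23; EF_F = 23+13 = 36
ES_G = max(EF_D=17, EF_E=25) = 25; EF_G = 25+6 = 31
ES_H = max(EF_B=21, EF_D=17, EF_F=36, EF_G=31) = 36; EF_H = 36+6 = 42
Expected project duration μ = 42 weeks. Critical path: A → C → F → H.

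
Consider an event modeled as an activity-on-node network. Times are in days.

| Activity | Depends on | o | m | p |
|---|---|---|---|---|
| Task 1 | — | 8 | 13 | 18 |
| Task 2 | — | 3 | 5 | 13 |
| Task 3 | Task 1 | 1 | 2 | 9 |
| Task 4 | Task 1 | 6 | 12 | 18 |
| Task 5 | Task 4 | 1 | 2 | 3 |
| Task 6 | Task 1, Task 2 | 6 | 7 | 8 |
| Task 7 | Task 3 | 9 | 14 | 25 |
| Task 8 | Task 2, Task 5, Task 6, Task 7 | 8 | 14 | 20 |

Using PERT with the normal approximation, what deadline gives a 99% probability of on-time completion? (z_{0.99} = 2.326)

54.2 days

te_Task 1 = (8 + 4·13 + 18)/6 = 78/6 = 13; σ²_Task 1 = ((18−8)/6)² = 2.778
te_Task 2 = (3 + 4·5 + 13)/6 = 36/6 = 6; σ²_Task 2 = ((13−3)/6)² = 2.778
te_Task 3 = (1 + 4·2 + 9)/6 = 18/6 = 3; σ²_Task 3 = ((9−1)/6)² = 1.778
te_Task 4 = (6 + 4·12 + 18)/6 = 72/6 = 12; σ²_Task 4 = ((18−6)/6)² = 4.000
te_Task 5 = (1 + 4·2 + 3)/6 = 12/6 = 2; σ²_Task 5 = ((3−1)/6)² = 0.111
te_Task 6 = (6 + 4·7 + 8)/6 = 42/6 = 7; σ²_Task 6 = ((8−6)/6)² = 0.111
te_Task 7 = (9 + 4·14 + 25)/6 = 90/6 = 15; σ²_Task 7 = ((25−9)/6)² = 7.111
te_Task 8 = (8 + 4·14 + 20)/6 = 84/6 = 14; σ²_Task 8 = ((20−8)/6)² = 4.000

Forward pass:
ES_Task 1 = 0; EF_Task 1 = 13
ES_Task 2 = 0; EF_Task 2 = 6
ES_Task 3 = 13; EF_Task 3 = 13+3 = 16
ES_Task 4 = 13; EF_Task 4 = 13+12 = 25
ES_Task 5 = 25; EF_Task 5 = 25+2 = 27
ES_Task 6 = max(EF_Task 1=13, EF_Task 2=6) = 13; EF_Task 6 = 13+7 = 20
ES_Task 7 = 16; EF_Task 7 = 16+15 = 31
ES_Task 8 = max(EF_Task 2=6, EF_Task 5=27, EF_Task 6=20, EF_Task 7=31) = 31; EF_Task 8 = 31+14 = 45
Expected project duration μ = 45 days. Critical path: Task 1 → Task 3 → Task 7 → Task 8.

Variance along critical path = 2.778 + 1.778 + 7.111 + 4.000 = 15.667; σ = 3.958 days.
D = μ + z·σ = 45 + 2.326·3.958 = 54.2 days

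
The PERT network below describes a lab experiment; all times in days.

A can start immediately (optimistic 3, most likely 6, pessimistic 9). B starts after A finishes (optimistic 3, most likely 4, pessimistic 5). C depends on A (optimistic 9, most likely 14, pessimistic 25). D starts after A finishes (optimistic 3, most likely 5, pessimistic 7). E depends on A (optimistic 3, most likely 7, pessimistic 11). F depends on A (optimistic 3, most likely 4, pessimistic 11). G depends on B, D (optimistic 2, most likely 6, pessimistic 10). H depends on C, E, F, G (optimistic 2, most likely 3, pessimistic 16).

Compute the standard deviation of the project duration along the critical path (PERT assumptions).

te_A = (3 + 4·6 + 9)/6 = 36/6 = 6; σ²_A = ((9−3)/6)² = 1.000
te_B = (3 + 4·4 + 5)/6 = 24/6 = 4; σ²_B = ((5−3)/6)² = 0.111
te_C = (9 + 4·14 + 25)/6 = 90/6 = 15; σ²_C = ((25−9)/6)² = 7.111
te_D = (3 + 4·5 + 7)/6 = 30/6 = 5; σ²_D = ((7−3)/6)² = 0.444
te_E = (3 + 4·7 + 11)/6 = 42/6 = 7; σ²_E = ((11−3)/6)² = 1.778
te_F = (3 + 4·4 + 11)/6 = 30/6 = 5; σ²_F = ((11−3)/6)² = 1.778
te_G = (2 + 4·6 + 10)/6 = 36/6 = 6; σ²_G = ((10−2)/6)² = 1.778
te_H = (2 + 4·3 + 16)/6 = 30/6 = 5; σ²_H = ((16−2)/6)² = 5.444

Forward pass:
ES_A = 0; EF_A = 6
ES_B = 6; EF_B = 6+4 = 10
ES_C = 6; EF_C = 6+15 = 21
ES_D = 6; EF_D = 6+5 = 11
ES_E = 6; EF_E = 6+7 = 13
ES_F = 6; EF_F = 6+5 = 11
ES_G = max(EF_B=10, EF_D=11) = 11; EF_G = 11+6 = 17
ES_H = max(EF_C=21, EF_E=13, EF_F=11, EF_G=17) = 21; EF_H = 21+5 = 26
Expected project duration μ = 26 days. Critical path: A → C → H.

Variance along critical path = 1.000 + 7.111 + 5.444 = 13.556
σ = √13.556 = 3.682 days

3.68 days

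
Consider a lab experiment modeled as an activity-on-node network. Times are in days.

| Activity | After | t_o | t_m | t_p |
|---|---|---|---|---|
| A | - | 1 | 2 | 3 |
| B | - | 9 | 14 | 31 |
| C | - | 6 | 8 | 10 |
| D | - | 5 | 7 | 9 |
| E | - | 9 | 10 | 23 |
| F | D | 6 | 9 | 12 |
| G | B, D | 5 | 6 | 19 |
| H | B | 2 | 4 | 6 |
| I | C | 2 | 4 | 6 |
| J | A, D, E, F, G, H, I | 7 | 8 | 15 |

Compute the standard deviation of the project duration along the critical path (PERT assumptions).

te_A = (1 + 4·2 + 3)/6 = 12/6 = 2; σ²_A = ((3−1)/6)² = 0.111
te_B = (9 + 4·14 + 31)/6 = 96/6 = 16; σ²_B = ((31−9)/6)² = 13.444
te_C = (6 + 4·8 + 10)/6 = 48/6 = 8; σ²_C = ((10−6)/6)² = 0.444
te_D = (5 + 4·7 + 9)/6 = 42/6 = 7; σ²_D = ((9−5)/6)² = 0.444
te_E = (9 + 4·10 + 23)/6 = 72/6 = 12; σ²_E = ((23−9)/6)² = 5.444
te_F = (6 + 4·9 + 12)/6 = 54/6 = 9; σ²_F = ((12−6)/6)² = 1.000
te_G = (5 + 4·6 + 19)/6 = 48/6 = 8; σ²_G = ((19−5)/6)² = 5.444
te_H = (2 + 4·4 + 6)/6 = 24/6 = 4; σ²_H = ((6−2)/6)² = 0.444
te_I = (2 + 4·4 + 6)/6 = 24/6 = 4; σ²_I = ((6−2)/6)² = 0.444
te_J = (7 + 4·8 + 15)/6 = 54/6 = 9; σ²_J = ((15−7)/6)² = 1.778

Forward pass:
ES_A = 0; EF_A = 2
ES_B = 0; EF_B = 16
ES_C = 0; EF_C = 8
ES_D = 0; EF_D = 7
ES_E = 0; EF_E = 12
ES_F = 7; EF_F = 7+9 = 16
ES_G = max(EF_B=16, EF_D=7) = 16; EF_G = 16+8 = 24
ES_H = 16; EF_H = 16+4 = 20
ES_I = 8; EF_I = 8+4 = 12
ES_J = max(EF_A=2, EF_D=7, EF_E=12, EF_F=16, EF_G=24, EF_H=20, EF_I=12) = 24; EF_J = 24+9 = 33
Expected project duration μ = 33 days. Critical path: B → G → J.

Variance along critical path = 13.444 + 5.444 + 1.778 = 20.667
σ = √20.667 = 4.546 days

4.55 days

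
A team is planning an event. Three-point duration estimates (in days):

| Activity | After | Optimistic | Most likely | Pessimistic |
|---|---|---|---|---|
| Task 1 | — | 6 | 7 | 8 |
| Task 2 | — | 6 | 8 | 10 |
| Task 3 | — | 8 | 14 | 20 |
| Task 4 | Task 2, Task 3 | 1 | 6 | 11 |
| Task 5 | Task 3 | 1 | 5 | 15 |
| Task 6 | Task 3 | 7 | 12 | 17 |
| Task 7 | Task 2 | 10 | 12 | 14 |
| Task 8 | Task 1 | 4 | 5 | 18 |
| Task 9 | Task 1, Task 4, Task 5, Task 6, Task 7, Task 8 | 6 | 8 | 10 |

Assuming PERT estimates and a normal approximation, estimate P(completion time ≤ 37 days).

0.868

te_Task 1 = (6 + 4·7 + 8)/6 = 42/6 = 7; σ²_Task 1 = ((8−6)/6)² = 0.111
te_Task 2 = (6 + 4·8 + 10)/6 = 48/6 = 8; σ²_Task 2 = ((10−6)/6)² = 0.444
te_Task 3 = (8 + 4·14 + 20)/6 = 84/6 = 14; σ²_Task 3 = ((20−8)/6)² = 4.000
te_Task 4 = (1 + 4·6 + 11)/6 = 36/6 = 6; σ²_Task 4 = ((11−1)/6)² = 2.778
te_Task 5 = (1 + 4·5 + 15)/6 = 36/6 = 6; σ²_Task 5 = ((15−1)/6)² = 5.444
te_Task 6 = (7 + 4·12 + 17)/6 = 72/6 = 12; σ²_Task 6 = ((17−7)/6)² = 2.778
te_Task 7 = (10 + 4·12 + 14)/6 = 72/6 = 12; σ²_Task 7 = ((14−10)/6)² = 0.444
te_Task 8 = (4 + 4·5 + 18)/6 = 42/6 = 7; σ²_Task 8 = ((18−4)/6)² = 5.444
te_Task 9 = (6 + 4·8 + 10)/6 = 48/6 = 8; σ²_Task 9 = ((10−6)/6)² = 0.444

Forward pass:
ES_Task 1 = 0; EF_Task 1 = 7
ES_Task 2 = 0; EF_Task 2 = 8
ES_Task 3 = 0; EF_Task 3 = 14
ES_Task 4 = max(EF_Task 2=8, EF_Task 3=14) = 14; EF_Task 4 = 14+6 = 20
ES_Task 5 = 14; EF_Task 5 = 14+6 = 20
ES_Task 6 = 14; EF_Task 6 = 14+12 = 26
ES_Task 7 = 8; EF_Task 7 = 8+12 = 20
ES_Task 8 = 7; EF_Task 8 = 7+7 = 14
ES_Task 9 = max(EF_Task 1=7, EF_Task 4=20, EF_Task 5=20, EF_Task 6=26, EF_Task 7=20, EF_Task 8=14) = 26; EF_Task 9 = 26+8 = 34
Expected project duration μ = 34 days. Critical path: Task 3 → Task 6 → Task 9.

Variance along critical path = 4.000 + 2.778 + 0.444 = 7.222; σ = √7.222 = 2.687 days.
Z = (37 − 34) / 2.687 = 1.116
P(T ≤ 37) = Φ(1.116) ≈ 0.868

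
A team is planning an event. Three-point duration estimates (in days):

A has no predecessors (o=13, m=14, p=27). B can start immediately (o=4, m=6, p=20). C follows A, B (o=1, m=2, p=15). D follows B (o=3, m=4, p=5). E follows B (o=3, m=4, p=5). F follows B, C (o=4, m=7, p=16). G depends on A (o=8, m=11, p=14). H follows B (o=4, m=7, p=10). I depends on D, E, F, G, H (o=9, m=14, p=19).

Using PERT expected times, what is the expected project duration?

te_A = (13 + 4·14 + 27)/6 = 96/6 = 16
te_B = (4 + 4·6 + 20)/6 = 48/6 = 8
te_C = (1 + 4·2 + 15)/6 = 24/6 = 4
te_D = (3 + 4·4 + 5)/6 = 24/6 = 4
te_E = (3 + 4·4 + 5)/6 = 24/6 = 4
te_F = (4 + 4·7 + 16)/6 = 48/6 = 8
te_G = (8 + 4·11 + 14)/6 = 66/6 = 11
te_H = (4 + 4·7 + 10)/6 = 42/6 = 7
te_I = (9 + 4·14 + 19)/6 = 84/6 = 14

Forward pass:
ES_A = 0; EF_A = 16
ES_B = 0; EF_B = 8
ES_C = max(EF_A=16, EF_B=8) = 16; EF_C = 16+4 = 20
ES_D = 8; EF_D = 8+4 = 12
ES_E = 8; EF_E = 8+4 = 12
ES_F = max(EF_B=8, EF_C=20) = 20; EF_F = 20+8 = 28
ES_G = 16; EF_G = 16+11 = 27
ES_H = 8; EF_H = 8+7 = 15
ES_I = max(EF_D=12, EF_E=12, EF_F=28, EF_G=27, EF_H=15) = 28; EF_I = 28+14 = 42
Expected project duration μ = 42 days. Critical path: A → C → F → I.

42 days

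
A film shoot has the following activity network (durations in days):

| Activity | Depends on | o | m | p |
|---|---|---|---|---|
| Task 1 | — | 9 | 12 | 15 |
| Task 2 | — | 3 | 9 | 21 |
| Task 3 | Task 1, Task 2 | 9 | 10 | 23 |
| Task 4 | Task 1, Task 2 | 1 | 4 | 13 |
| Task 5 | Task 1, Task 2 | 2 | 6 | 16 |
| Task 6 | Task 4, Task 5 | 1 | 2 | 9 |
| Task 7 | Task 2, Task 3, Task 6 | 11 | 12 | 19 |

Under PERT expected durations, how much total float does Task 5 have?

2 days

te_Task 1 = (9 + 4·12 + 15)/6 = 72/6 = 12
te_Task 2 = (3 + 4·9 + 21)/6 = 60/6 = 10
te_Task 3 = (9 + 4·10 + 23)/6 = 72/6 = 12
te_Task 4 = (1 + 4·4 + 13)/6 = 30/6 = 5
te_Task 5 = (2 + 4·6 + 16)/6 = 42/6 = 7
te_Task 6 = (1 + 4·2 + 9)/6 = 18/6 = 3
te_Task 7 = (11 + 4·12 + 19)/6 = 78/6 = 13

Forward pass:
ES_Task 1 = 0; EF_Task 1 = 12
ES_Task 2 = 0; EF_Task 2 = 10
ES_Task 3 = max(EF_Task 1=12, EF_Task 2=10) = 12; EF_Task 3 = 12+12 = 24
ES_Task 4 = max(EF_Task 1=12, EF_Task 2=10) = 12; EF_Task 4 = 12+5 = 17
ES_Task 5 = max(EF_Task 1=12, EF_Task 2=10) = 12; EF_Task 5 = 12+7 = 19
ES_Task 6 = max(EF_Task 4=17, EF_Task 5=19) = 19; EF_Task 6 = 19+3 = 22
ES_Task 7 = max(EF_Task 2=10, EF_Task 3=24, EF_Task 6=22) = 24; EF_Task 7 = 24+13 = 37
Expected project duration μ = 37 days. Critical path: Task 1 → Task 3 → Task 7.

Backward pass:
LF_Task 7 = 37; LS_Task 7 = 37−13 = 24
LF_Task 6 = LS_Task 7 = 24; LS_Task 6 = 24−3 = 21
LF_Task 5 = LS_Task 6 = 21; LS_Task 5 = 21−7 = 14
LF_Task 4 = LS_Task 6 = 21; LS_Task 4 = 21−5 = 16
LF_Task 3 = LS_Task 7 = 24; LS_Task 3 = 24−12 = 12
LF_Task 2 = min(LS_Task 3=12, LS_Task 4=16, LS_Task 5=14, LS_Task 7=24) = 12; LS_Task 2 = 12−10 = 2
LF_Task 1 = min(LS_Task 3=12, LS_Task 4=16, LS_Task 5=14) = 12; LS_Task 1 = 12−12 = 0
Slack_Task 5 = LS_Task 5 − ES_Task 5 = 14 − 12 = 2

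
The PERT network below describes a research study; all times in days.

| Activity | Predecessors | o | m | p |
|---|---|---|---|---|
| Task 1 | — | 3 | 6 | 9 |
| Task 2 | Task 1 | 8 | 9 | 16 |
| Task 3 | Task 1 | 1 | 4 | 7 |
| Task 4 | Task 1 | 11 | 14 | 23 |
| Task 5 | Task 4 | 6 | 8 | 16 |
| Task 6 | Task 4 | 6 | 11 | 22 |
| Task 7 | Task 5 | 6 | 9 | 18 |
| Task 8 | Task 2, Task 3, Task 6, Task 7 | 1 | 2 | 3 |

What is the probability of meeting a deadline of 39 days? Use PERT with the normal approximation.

te_Task 1 = (3 + 4·6 + 9)/6 = 36/6 = 6; σ²_Task 1 = ((9−3)/6)² = 1.000
te_Task 2 = (8 + 4·9 + 16)/6 = 60/6 = 10; σ²_Task 2 = ((16−8)/6)² = 1.778
te_Task 3 = (1 + 4·4 + 7)/6 = 24/6 = 4; σ²_Task 3 = ((7−1)/6)² = 1.000
te_Task 4 = (11 + 4·14 + 23)/6 = 90/6 = 15; σ²_Task 4 = ((23−11)/6)² = 4.000
te_Task 5 = (6 + 4·8 + 16)/6 = 54/6 = 9; σ²_Task 5 = ((16−6)/6)² = 2.778
te_Task 6 = (6 + 4·11 + 22)/6 = 72/6 = 12; σ²_Task 6 = ((22−6)/6)² = 7.111
te_Task 7 = (6 + 4·9 + 18)/6 = 60/6 = 10; σ²_Task 7 = ((18−6)/6)² = 4.000
te_Task 8 = (1 + 4·2 + 3)/6 = 12/6 = 2; σ²_Task 8 = ((3−1)/6)² = 0.111

Forward pass:
ES_Task 1 = 0; EF_Task 1 = 6
ES_Task 2 = 6; EF_Task 2 = 6+10 = 16
ES_Task 3 = 6; EF_Task 3 = 6+4 = 10
ES_Task 4 = 6; EF_Task 4 = 6+15 = 21
ES_Task 5 = 21; EF_Task 5 = 21+9 = 30
ES_Task 6 = 21; EF_Task 6 = 21+12 = 33
ES_Task 7 = 30; EF_Task 7 = 30+10 = 40
ES_Task 8 = max(EF_Task 2=16, EF_Task 3=10, EF_Task 6=33, EF_Task 7=40) = 40; EF_Task 8 = 40+2 = 42
Expected project duration μ = 42 days. Critical path: Task 1 → Task 4 → Task 5 → Task 7 → Task 8.

Variance along critical path = 1.000 + 4.000 + 2.778 + 4.000 + 0.111 = 11.889; σ = √11.889 = 3.448 days.
Z = (39 − 42) / 3.448 = -0.870
P(T ≤ 39) = Φ(-0.870) ≈ 0.192

0.192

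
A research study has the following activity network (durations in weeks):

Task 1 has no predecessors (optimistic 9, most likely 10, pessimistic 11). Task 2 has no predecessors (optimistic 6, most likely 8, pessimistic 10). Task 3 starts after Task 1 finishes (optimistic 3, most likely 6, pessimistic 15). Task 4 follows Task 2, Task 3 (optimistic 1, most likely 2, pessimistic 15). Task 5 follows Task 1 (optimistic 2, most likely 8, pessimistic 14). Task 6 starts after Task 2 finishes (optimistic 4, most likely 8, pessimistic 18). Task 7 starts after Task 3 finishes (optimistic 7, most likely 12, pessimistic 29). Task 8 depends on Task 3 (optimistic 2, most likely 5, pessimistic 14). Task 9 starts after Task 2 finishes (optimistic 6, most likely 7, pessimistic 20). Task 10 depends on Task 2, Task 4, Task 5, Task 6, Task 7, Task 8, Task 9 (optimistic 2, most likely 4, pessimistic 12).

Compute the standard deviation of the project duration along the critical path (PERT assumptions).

4.51 weeks

te_Task 1 = (9 + 4·10 + 11)/6 = 60/6 = 10; σ²_Task 1 = ((11−9)/6)² = 0.111
te_Task 2 = (6 + 4·8 + 10)/6 = 48/6 = 8; σ²_Task 2 = ((10−6)/6)² = 0.444
te_Task 3 = (3 + 4·6 + 15)/6 = 42/6 = 7; σ²_Task 3 = ((15−3)/6)² = 4.000
te_Task 4 = (1 + 4·2 + 15)/6 = 24/6 = 4; σ²_Task 4 = ((15−1)/6)² = 5.444
te_Task 5 = (2 + 4·8 + 14)/6 = 48/6 = 8; σ²_Task 5 = ((14−2)/6)² = 4.000
te_Task 6 = (4 + 4·8 + 18)/6 = 54/6 = 9; σ²_Task 6 = ((18−4)/6)² = 5.444
te_Task 7 = (7 + 4·12 + 29)/6 = 84/6 = 14; σ²_Task 7 = ((29−7)/6)² = 13.444
te_Task 8 = (2 + 4·5 + 14)/6 = 36/6 = 6; σ²_Task 8 = ((14−2)/6)² = 4.000
te_Task 9 = (6 + 4·7 + 20)/6 = 54/6 = 9; σ²_Task 9 = ((20−6)/6)² = 5.444
te_Task 10 = (2 + 4·4 + 12)/6 = 30/6 = 5; σ²_Task 10 = ((12−2)/6)² = 2.778

Forward pass:
ES_Task 1 = 0; EF_Task 1 = 10
ES_Task 2 = 0; EF_Task 2 = 8
ES_Task 3 = 10; EF_Task 3 = 10+7 = 17
ES_Task 4 = max(EF_Task 2=8, EF_Task 3=17) = 17; EF_Task 4 = 17+4 = 21
ES_Task 5 = 10; EF_Task 5 = 10+8 = 18
ES_Task 6 = 8; EF_Task 6 = 8+9 = 17
ES_Task 7 = 17; EF_Task 7 = 17+14 = 31
ES_Task 8 = 17; EF_Task 8 = 17+6 = 23
ES_Task 9 = 8; EF_Task 9 = 8+9 = 17
ES_Task 10 = max(EF_Task 2=8, EF_Task 4=21, EF_Task 5=18, EF_Task 6=17, EF_Task 7=31, EF_Task 8=23, EF_Task 9=17) = 31; EF_Task 10 = 31+5 = 36
Expected project duration μ = 36 weeks. Critical path: Task 1 → Task 3 → Task 7 → Task 10.

Variance along critical path = 0.111 + 4.000 + 13.444 + 2.778 = 20.333
σ = √20.333 = 4.509 weeks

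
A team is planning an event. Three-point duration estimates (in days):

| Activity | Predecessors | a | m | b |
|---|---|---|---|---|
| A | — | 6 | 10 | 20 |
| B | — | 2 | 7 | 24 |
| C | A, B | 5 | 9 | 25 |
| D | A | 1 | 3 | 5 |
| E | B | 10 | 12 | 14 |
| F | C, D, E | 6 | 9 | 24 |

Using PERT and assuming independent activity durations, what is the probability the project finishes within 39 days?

te_A = (6 + 4·10 + 20)/6 = 66/6 = 11; σ²_A = ((20−6)/6)² = 5.444
te_B = (2 + 4·7 + 24)/6 = 54/6 = 9; σ²_B = ((24−2)/6)² = 13.444
te_C = (5 + 4·9 + 25)/6 = 66/6 = 11; σ²_C = ((25−5)/6)² = 11.111
te_D = (1 + 4·3 + 5)/6 = 18/6 = 3; σ²_D = ((5−1)/6)² = 0.444
te_E = (10 + 4·12 + 14)/6 = 72/6 = 12; σ²_E = ((14−10)/6)² = 0.444
te_F = (6 + 4·9 + 24)/6 = 66/6 = 11; σ²_F = ((24−6)/6)² = 9.000

Forward pass:
ES_A = 0; EF_A = 11
ES_B = 0; EF_B = 9
ES_C = max(EF_A=11, EF_B=9) = 11; EF_C = 11+11 = 22
ES_D = 11; EF_D = 11+3 = 14
ES_E = 9; EF_E = 9+12 = 21
ES_F = max(EF_C=22, EF_D=14, EF_E=21) = 22; EF_F = 22+11 = 33
Expected project duration μ = 33 days. Critical path: A → C → F.

Variance along critical path = 5.444 + 11.111 + 9.000 = 25.556; σ = √25.556 = 5.055 days.
Z = (39 − 33) / 5.055 = 1.187
P(T ≤ 39) = Φ(1.187) ≈ 0.882

0.882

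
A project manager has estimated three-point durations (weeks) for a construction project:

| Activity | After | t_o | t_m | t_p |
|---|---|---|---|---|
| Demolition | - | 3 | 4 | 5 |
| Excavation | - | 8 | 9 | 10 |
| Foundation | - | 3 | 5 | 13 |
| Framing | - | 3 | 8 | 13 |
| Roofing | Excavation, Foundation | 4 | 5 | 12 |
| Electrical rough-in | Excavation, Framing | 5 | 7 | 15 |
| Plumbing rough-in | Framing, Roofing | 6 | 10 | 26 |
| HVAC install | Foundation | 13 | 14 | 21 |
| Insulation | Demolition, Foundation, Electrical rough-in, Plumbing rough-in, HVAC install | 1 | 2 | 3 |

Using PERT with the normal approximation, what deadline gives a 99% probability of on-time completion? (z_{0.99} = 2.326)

37.4 weeks

te_Demolition = (3 + 4·4 + 5)/6 = 24/6 = 4; σ²_Demolition = ((5−3)/6)² = 0.111
te_Excavation = (8 + 4·9 + 10)/6 = 54/6 = 9; σ²_Excavation = ((10−8)/6)² = 0.111
te_Foundation = (3 + 4·5 + 13)/6 = 36/6 = 6; σ²_Foundation = ((13−3)/6)² = 2.778
te_Framing = (3 + 4·8 + 13)/6 = 48/6 = 8; σ²_Framing = ((13−3)/6)² = 2.778
te_Roofing = (4 + 4·5 + 12)/6 = 36/6 = 6; σ²_Roofing = ((12−4)/6)² = 1.778
te_Electrical rough-in = (5 + 4·7 + 15)/6 = 48/6 = 8; σ²_Electrical rough-in = ((15−5)/6)² = 2.778
te_Plumbing rough-in = (6 + 4·10 + 26)/6 = 72/6 = 12; σ²_Plumbing rough-in = ((26−6)/6)² = 11.111
te_HVAC install = (13 + 4·14 + 21)/6 = 90/6 = 15; σ²_HVAC install = ((21−13)/6)² = 1.778
te_Insulation = (1 + 4·2 + 3)/6 = 12/6 = 2; σ²_Insulation = ((3−1)/6)² = 0.111

Forward pass:
ES_Demolition = 0; EF_Demolition = 4
ES_Excavation = 0; EF_Excavation = 9
ES_Foundation = 0; EF_Foundation = 6
ES_Framing = 0; EF_Framing = 8
ES_Roofing = max(EF_Excavation=9, EF_Foundation=6) = 9; EF_Roofing = 9+6 = 15
ES_Electrical rough-in = max(EF_Excavation=9, EF_Framing=8) = 9; EF_Electrical rough-in = 9+8 = 17
ES_Plumbing rough-in = max(EF_Framing=8, EF_Roofing=15) = 15; EF_Plumbing rough-in = 15+12 = 27
ES_HVAC install = 6; EF_HVAC install = 6+15 = 21
ES_Insulation = max(EF_Demolition=4, EF_Foundation=6, EF_Electrical rough-in=17, EF_Plumbing rough-in=27, EF_HVAC install=21) = 27; EF_Insulation = 27+2 = 29
Expected project duration μ = 29 weeks. Critical path: Excavation → Roofing → Plumbing rough-in → Insulation.

Variance along critical path = 0.111 + 1.778 + 11.111 + 0.111 = 13.111; σ = 3.621 weeks.
D = μ + z·σ = 29 + 2.326·3.621 = 37.4 weeks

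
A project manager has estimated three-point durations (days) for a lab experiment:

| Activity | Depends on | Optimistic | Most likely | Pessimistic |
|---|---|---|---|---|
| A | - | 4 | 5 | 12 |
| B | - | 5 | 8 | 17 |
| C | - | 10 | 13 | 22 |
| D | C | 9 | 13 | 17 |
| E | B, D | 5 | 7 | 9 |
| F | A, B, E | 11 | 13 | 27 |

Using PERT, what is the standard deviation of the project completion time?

3.65 days

te_A = (4 + 4·5 + 12)/6 = 36/6 = 6; σ²_A = ((12−4)/6)² = 1.778
te_B = (5 + 4·8 + 17)/6 = 54/6 = 9; σ²_B = ((17−5)/6)² = 4.000
te_C = (10 + 4·13 + 22)/6 = 84/6 = 14; σ²_C = ((22−10)/6)² = 4.000
te_D = (9 + 4·13 + 17)/6 = 78/6 = 13; σ²_D = ((17−9)/6)² = 1.778
te_E = (5 + 4·7 + 9)/6 = 42/6 = 7; σ²_E = ((9−5)/6)² = 0.444
te_F = (11 + 4·13 + 27)/6 = 90/6 = 15; σ²_F = ((27−11)/6)² = 7.111

Forward pass:
ES_A = 0; EF_A = 6
ES_B = 0; EF_B = 9
ES_C = 0; EF_C = 14
ES_D = 14; EF_D = 14+13 = 27
ES_E = max(EF_B=9, EF_D=27) = 27; EF_E = 27+7 = 34
ES_F = max(EF_A=6, EF_B=9, EF_E=34) = 34; EF_F = 34+15 = 49
Expected project duration μ = 49 days. Critical path: C → D → E → F.

Variance along critical path = 4.000 + 1.778 + 0.444 + 7.111 = 13.333
σ = √13.333 = 3.651 days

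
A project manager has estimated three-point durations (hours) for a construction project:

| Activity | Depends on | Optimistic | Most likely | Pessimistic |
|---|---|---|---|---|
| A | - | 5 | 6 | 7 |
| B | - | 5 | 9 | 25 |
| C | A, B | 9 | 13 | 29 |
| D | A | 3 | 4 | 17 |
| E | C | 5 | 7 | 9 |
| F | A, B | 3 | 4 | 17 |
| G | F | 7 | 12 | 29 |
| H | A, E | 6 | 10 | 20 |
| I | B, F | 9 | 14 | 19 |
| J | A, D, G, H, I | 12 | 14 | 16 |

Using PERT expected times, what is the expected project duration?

te_A = (5 + 4·6 + 7)/6 = 36/6 = 6
te_B = (5 + 4·9 + 25)/6 = 66/6 = 11
te_C = (9 + 4·13 + 29)/6 = 90/6 = 15
te_D = (3 + 4·4 + 17)/6 = 36/6 = 6
te_E = (5 + 4·7 + 9)/6 = 42/6 = 7
te_F = (3 + 4·4 + 17)/6 = 36/6 = 6
te_G = (7 + 4·12 + 29)/6 = 84/6 = 14
te_H = (6 + 4·10 + 20)/6 = 66/6 = 11
te_I = (9 + 4·14 + 19)/6 = 84/6 = 14
te_J = (12 + 4·14 + 16)/6 = 84/6 = 14

Forward pass:
ES_A = 0; EF_A = 6
ES_B = 0; EF_B = 11
ES_C = max(EF_A=6, EF_B=11) = 11; EF_C = 11+15 = 26
ES_D = 6; EF_D = 6+6 = 12
ES_E = 26; EF_E = 26+7 = 33
ES_F = max(EF_A=6, EF_B=11) = 11; EF_F = 11+6 = 17
ES_G = 17; EF_G = 17+14 = 31
ES_H = max(EF_A=6, EF_E=33) = 33; EF_H = 33+11 = 44
ES_I = max(EF_B=11, EF_F=17) = 17; EF_I = 17+14 = 31
ES_J = max(EF_A=6, EF_D=12, EF_G=31, EF_H=44, EF_I=31) = 44; EF_J = 44+14 = 58
Expected project duration μ = 58 hours. Critical path: B → C → E → H → J.

58 hours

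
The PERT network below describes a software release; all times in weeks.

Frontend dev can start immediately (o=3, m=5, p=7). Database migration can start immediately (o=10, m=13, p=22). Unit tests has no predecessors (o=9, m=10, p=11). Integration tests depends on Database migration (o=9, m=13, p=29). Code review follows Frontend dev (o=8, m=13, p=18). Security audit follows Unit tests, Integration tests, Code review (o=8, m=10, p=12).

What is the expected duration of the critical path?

39 weeks

te_Frontend dev = (3 + 4·5 + 7)/6 = 30/6 = 5
te_Database migration = (10 + 4·13 + 22)/6 = 84/6 = 14
te_Unit tests = (9 + 4·10 + 11)/6 = 60/6 = 10
te_Integration tests = (9 + 4·13 + 29)/6 = 90/6 = 15
te_Code review = (8 + 4·13 + 18)/6 = 78/6 = 13
te_Security audit = (8 + 4·10 + 12)/6 = 60/6 = 10

Forward pass:
ES_Frontend dev = 0; EF_Frontend dev = 5
ES_Database migration = 0; EF_Database migration = 14
ES_Unit tests = 0; EF_Unit tests = 10
ES_Integration tests = 14; EF_Integration tests = 14+15 = 29
ES_Code review = 5; EF_Code review = 5+13 = 18
ES_Security audit = max(EF_Unit tests=10, EF_Integration tests=29, EF_Code review=18) = 29; EF_Security audit = 29+10 = 39
Expected project duration μ = 39 weeks. Critical path: Database migration → Integration tests → Security audit.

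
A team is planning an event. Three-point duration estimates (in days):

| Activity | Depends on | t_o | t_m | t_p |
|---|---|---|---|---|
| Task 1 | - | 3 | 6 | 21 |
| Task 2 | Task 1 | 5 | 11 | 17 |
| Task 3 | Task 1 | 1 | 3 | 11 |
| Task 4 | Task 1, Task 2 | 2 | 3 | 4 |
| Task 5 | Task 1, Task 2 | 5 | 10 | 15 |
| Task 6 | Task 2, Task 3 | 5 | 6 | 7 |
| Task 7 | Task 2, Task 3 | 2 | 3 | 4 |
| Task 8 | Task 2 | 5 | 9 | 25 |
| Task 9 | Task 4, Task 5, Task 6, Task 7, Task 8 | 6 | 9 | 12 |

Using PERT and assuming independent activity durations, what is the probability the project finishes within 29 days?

te_Task 1 = (3 + 4·6 + 21)/6 = 48/6 = 8; σ²_Task 1 = ((21−3)/6)² = 9.000
te_Task 2 = (5 + 4·11 + 17)/6 = 66/6 = 11; σ²_Task 2 = ((17−5)/6)² = 4.000
te_Task 3 = (1 + 4·3 + 11)/6 = 24/6 = 4; σ²_Task 3 = ((11−1)/6)² = 2.778
te_Task 4 = (2 + 4·3 + 4)/6 = 18/6 = 3; σ²_Task 4 = ((4−2)/6)² = 0.111
te_Task 5 = (5 + 4·10 + 15)/6 = 60/6 = 10; σ²_Task 5 = ((15−5)/6)² = 2.778
te_Task 6 = (5 + 4·6 + 7)/6 = 36/6 = 6; σ²_Task 6 = ((7−5)/6)² = 0.111
te_Task 7 = (2 + 4·3 + 4)/6 = 18/6 = 3; σ²_Task 7 = ((4−2)/6)² = 0.111
te_Task 8 = (5 + 4·9 + 25)/6 = 66/6 = 11; σ²_Task 8 = ((25−5)/6)² = 11.111
te_Task 9 = (6 + 4·9 + 12)/6 = 54/6 = 9; σ²_Task 9 = ((12−6)/6)² = 1.000

Forward pass:
ES_Task 1 = 0; EF_Task 1 = 8
ES_Task 2 = 8; EF_Task 2 = 8+11 = 19
ES_Task 3 = 8; EF_Task 3 = 8+4 = 12
ES_Task 4 = max(EF_Task 1=8, EF_Task 2=19) = 19; EF_Task 4 = 19+3 = 22
ES_Task 5 = max(EF_Task 1=8, EF_Task 2=19) = 19; EF_Task 5 = 19+10 = 29
ES_Task 6 = max(EF_Task 2=19, EF_Task 3=12) = 19; EF_Task 6 = 19+6 = 25
ES_Task 7 = max(EF_Task 2=19, EF_Task 3=12) = 19; EF_Task 7 = 19+3 = 22
ES_Task 8 = 19; EF_Task 8 = 19+11 = 30
ES_Task 9 = max(EF_Task 4=22, EF_Task 5=29, EF_Task 6=25, EF_Task 7=22, EF_Task 8=30) = 30; EF_Task 9 = 30+9 = 39
Expected project duration μ = 39 days. Critical path: Task 1 → Task 2 → Task 8 → Task 9.

Variance along critical path = 9.000 + 4.000 + 11.111 + 1.000 = 25.111; σ = √25.111 = 5.011 days.
Z = (29 − 39) / 5.011 = -1.996
P(T ≤ 29) = Φ(-1.996) ≈ 0.023

0.023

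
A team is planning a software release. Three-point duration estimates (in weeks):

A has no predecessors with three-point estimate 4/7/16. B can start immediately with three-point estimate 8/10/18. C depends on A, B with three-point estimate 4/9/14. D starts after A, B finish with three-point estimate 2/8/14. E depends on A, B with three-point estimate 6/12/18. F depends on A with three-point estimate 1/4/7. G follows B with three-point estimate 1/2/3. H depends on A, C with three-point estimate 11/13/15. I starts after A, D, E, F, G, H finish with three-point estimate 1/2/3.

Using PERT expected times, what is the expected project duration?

35 weeks

te_A = (4 + 4·7 + 16)/6 = 48/6 = 8
te_B = (8 + 4·10 + 18)/6 = 66/6 = 11
te_C = (4 + 4·9 + 14)/6 = 54/6 = 9
te_D = (2 + 4·8 + 14)/6 = 48/6 = 8
te_E = (6 + 4·12 + 18)/6 = 72/6 = 12
te_F = (1 + 4·4 + 7)/6 = 24/6 = 4
te_G = (1 + 4·2 + 3)/6 = 12/6 = 2
te_H = (11 + 4·13 + 15)/6 = 78/6 = 13
te_I = (1 + 4·2 + 3)/6 = 12/6 = 2

Forward pass:
ES_A = 0; EF_A = 8
ES_B = 0; EF_B = 11
ES_C = max(EF_A=8, EF_B=11) = 11; EF_C = 11+9 = 20
ES_D = max(EF_A=8, EF_B=11) = 11; EF_D = 11+8 = 19
ES_E = max(EF_A=8, EF_B=11) = 11; EF_E = 11+12 = 23
ES_F = 8; EF_F = 8+4 = 12
ES_G = 11; EF_G = 11+2 = 13
ES_H = max(EF_A=8, EF_C=20) = 20; EF_H = 20+13 = 33
ES_I = max(EF_A=8, EF_D=19, EF_E=23, EF_F=12, EF_G=13, EF_H=33) = 33; EF_I = 33+2 = 35
Expected project duration μ = 35 weeks. Critical path: B → C → H → I.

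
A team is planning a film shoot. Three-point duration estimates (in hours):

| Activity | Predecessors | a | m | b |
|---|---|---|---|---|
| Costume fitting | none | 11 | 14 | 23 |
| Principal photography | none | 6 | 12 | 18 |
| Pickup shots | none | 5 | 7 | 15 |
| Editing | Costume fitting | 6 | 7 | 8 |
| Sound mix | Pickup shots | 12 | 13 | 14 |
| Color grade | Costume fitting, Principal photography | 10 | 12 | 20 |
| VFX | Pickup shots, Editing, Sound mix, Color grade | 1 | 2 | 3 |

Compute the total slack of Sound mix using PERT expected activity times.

7 hours

te_Costume fitting = (11 + 4·14 + 23)/6 = 90/6 = 15
te_Principal photography = (6 + 4·12 + 18)/6 = 72/6 = 12
te_Pickup shots = (5 + 4·7 + 15)/6 = 48/6 = 8
te_Editing = (6 + 4·7 + 8)/6 = 42/6 = 7
te_Sound mix = (12 + 4·13 + 14)/6 = 78/6 = 13
te_Color grade = (10 + 4·12 + 20)/6 = 78/6 = 13
te_VFX = (1 + 4·2 + 3)/6 = 12/6 = 2

Forward pass:
ES_Costume fitting = 0; EF_Costume fitting = 15
ES_Principal photography = 0; EF_Principal photography = 12
ES_Pickup shots = 0; EF_Pickup shots = 8
ES_Editing = 15; EF_Editing = 15+7 = 22
ES_Sound mix = 8; EF_Sound mix = 8+13 = 21
ES_Color grade = max(EF_Costume fitting=15, EF_Principal photography=12) = 15; EF_Color grade = 15+13 = 28
ES_VFX = max(EF_Pickup shots=8, EF_Editing=22, EF_Sound mix=21, EF_Color grade=28) = 28; EF_VFX = 28+2 = 30
Expected project duration μ = 30 hours. Critical path: Costume fitting → Color grade → VFX.

Backward pass:
LF_VFX = 30; LS_VFX = 30−2 = 28
LF_Color grade = LS_VFX = 28; LS_Color grade = 28−13 = 15
LF_Sound mix = LS_VFX = 28; LS_Sound mix = 28−13 = 15
LF_Editing = LS_VFX = 28; LS_Editing = 28−7 = 21
LF_Pickup shots = min(LS_Sound mix=15, LS_VFX=28) = 15; LS_Pickup shots = 15−8 = 7
LF_Principal photography = LS_Color grade = 15; LS_Principal photography = 15−12 = 3
LF_Costume fitting = min(LS_Editing=21, LS_Color grade=15) = 15; LS_Costume fitting = 15−15 = 0
Slack_Sound mix = LS_Sound mix − ES_Sound mix = 15 − 8 = 7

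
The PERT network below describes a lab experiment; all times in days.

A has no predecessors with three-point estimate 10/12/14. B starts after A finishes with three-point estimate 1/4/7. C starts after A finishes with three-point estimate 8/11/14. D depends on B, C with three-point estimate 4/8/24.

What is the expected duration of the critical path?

te_A = (10 + 4·12 + 14)/6 = 72/6 = 12
te_B = (1 + 4·4 + 7)/6 = 24/6 = 4
te_C = (8 + 4·11 + 14)/6 = 66/6 = 11
te_D = (4 + 4·8 + 24)/6 = 60/6 = 10

Forward pass:
ES_A = 0; EF_A = 12
ES_B = 12; EF_B = 12+4 = 16
ES_C = 12; EF_C = 12+11 = 23
ES_D = max(EF_B=16, EF_C=23) = 23; EF_D = 23+10 = 33
Expected project duration μ = 33 days. Critical path: A → C → D.

33 days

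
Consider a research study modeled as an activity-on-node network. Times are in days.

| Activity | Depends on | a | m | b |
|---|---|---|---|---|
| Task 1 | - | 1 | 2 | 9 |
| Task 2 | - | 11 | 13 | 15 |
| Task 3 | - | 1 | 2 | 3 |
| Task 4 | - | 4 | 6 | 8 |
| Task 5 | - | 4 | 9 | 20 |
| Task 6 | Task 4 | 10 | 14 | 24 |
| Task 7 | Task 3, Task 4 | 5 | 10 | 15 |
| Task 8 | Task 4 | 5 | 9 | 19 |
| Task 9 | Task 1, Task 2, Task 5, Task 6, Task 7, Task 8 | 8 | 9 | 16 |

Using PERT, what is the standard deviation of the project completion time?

te_Task 1 = (1 + 4·2 + 9)/6 = 18/6 = 3; σ²_Task 1 = ((9−1)/6)² = 1.778
te_Task 2 = (11 + 4·13 + 15)/6 = 78/6 = 13; σ²_Task 2 = ((15−11)/6)² = 0.444
te_Task 3 = (1 + 4·2 + 3)/6 = 12/6 = 2; σ²_Task 3 = ((3−1)/6)² = 0.111
te_Task 4 = (4 + 4·6 + 8)/6 = 36/6 = 6; σ²_Task 4 = ((8−4)/6)² = 0.444
te_Task 5 = (4 + 4·9 + 20)/6 = 60/6 = 10; σ²_Task 5 = ((20−4)/6)² = 7.111
te_Task 6 = (10 + 4·14 + 24)/6 = 90/6 = 15; σ²_Task 6 = ((24−10)/6)² = 5.444
te_Task 7 = (5 + 4·10 + 15)/6 = 60/6 = 10; σ²_Task 7 = ((15−5)/6)² = 2.778
te_Task 8 = (5 + 4·9 + 19)/6 = 60/6 = 10; σ²_Task 8 = ((19−5)/6)² = 5.444
te_Task 9 = (8 + 4·9 + 16)/6 = 60/6 = 10; σ²_Task 9 = ((16−8)/6)² = 1.778

Forward pass:
ES_Task 1 = 0; EF_Task 1 = 3
ES_Task 2 = 0; EF_Task 2 = 13
ES_Task 3 = 0; EF_Task 3 = 2
ES_Task 4 = 0; EF_Task 4 = 6
ES_Task 5 = 0; EF_Task 5 = 10
ES_Task 6 = 6; EF_Task 6 = 6+15 = 21
ES_Task 7 = max(EF_Task 3=2, EF_Task 4=6) = 6; EF_Task 7 = 6+10 = 16
ES_Task 8 = 6; EF_Task 8 = 6+10 = 16
ES_Task 9 = max(EF_Task 1=3, EF_Task 2=13, EF_Task 5=10, EF_Task 6=21, EF_Task 7=16, EF_Task 8=16) = 21; EF_Task 9 = 21+10 = 31
Expected project duration μ = 31 days. Critical path: Task 4 → Task 6 → Task 9.

Variance along critical path = 0.444 + 5.444 + 1.778 = 7.667
σ = √7.667 = 2.769 days

2.77 days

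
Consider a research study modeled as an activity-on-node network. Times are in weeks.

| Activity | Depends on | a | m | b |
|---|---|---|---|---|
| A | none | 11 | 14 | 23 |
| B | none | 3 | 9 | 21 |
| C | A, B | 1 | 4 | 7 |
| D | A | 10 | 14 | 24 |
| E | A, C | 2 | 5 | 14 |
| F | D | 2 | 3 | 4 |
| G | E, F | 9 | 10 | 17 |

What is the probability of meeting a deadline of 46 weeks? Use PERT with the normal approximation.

0.724

te_A = (11 + 4·14 + 23)/6 = 90/6 = 15; σ²_A = ((23−11)/6)² = 4.000
te_B = (3 + 4·9 + 21)/6 = 60/6 = 10; σ²_B = ((21−3)/6)² = 9.000
te_C = (1 + 4·4 + 7)/6 = 24/6 = 4; σ²_C = ((7−1)/6)² = 1.000
te_D = (10 + 4·14 + 24)/6 = 90/6 = 15; σ²_D = ((24−10)/6)² = 5.444
te_E = (2 + 4·5 + 14)/6 = 36/6 = 6; σ²_E = ((14−2)/6)² = 4.000
te_F = (2 + 4·3 + 4)/6 = 18/6 = 3; σ²_F = ((4−2)/6)² = 0.111
te_G = (9 + 4·10 + 17)/6 = 66/6 = 11; σ²_G = ((17−9)/6)² = 1.778

Forward pass:
ES_A = 0; EF_A = 15
ES_B = 0; EF_B = 10
ES_C = max(EF_A=15, EF_B=10) = 15; EF_C = 15+4 = 19
ES_D = 15; EF_D = 15+15 = 30
ES_E = max(EF_A=15, EF_C=19) = 19; EF_E = 19+6 = 25
ES_F = 30; EF_F = 30+3 = 33
ES_G = max(EF_E=25, EF_F=33) = 33; EF_G = 33+11 = 44
Expected project duration μ = 44 weeks. Critical path: A → D → F → G.

Variance along critical path = 4.000 + 5.444 + 0.111 + 1.778 = 11.333; σ = √11.333 = 3.367 weeks.
Z = (46 − 44) / 3.367 = 0.594
P(T ≤ 46) = Φ(0.594) ≈ 0.724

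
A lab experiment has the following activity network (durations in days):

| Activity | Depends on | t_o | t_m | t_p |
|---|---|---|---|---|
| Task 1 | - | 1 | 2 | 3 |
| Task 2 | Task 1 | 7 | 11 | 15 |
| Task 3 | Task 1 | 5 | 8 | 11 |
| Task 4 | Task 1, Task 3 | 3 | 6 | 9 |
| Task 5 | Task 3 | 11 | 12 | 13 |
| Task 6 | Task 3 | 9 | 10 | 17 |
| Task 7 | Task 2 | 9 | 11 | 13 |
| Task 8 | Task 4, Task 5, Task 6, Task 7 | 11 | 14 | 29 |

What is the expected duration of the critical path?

40 days

te_Task 1 = (1 + 4·2 + 3)/6 = 12/6 = 2
te_Task 2 = (7 + 4·11 + 15)/6 = 66/6 = 11
te_Task 3 = (5 + 4·8 + 11)/6 = 48/6 = 8
te_Task 4 = (3 + 4·6 + 9)/6 = 36/6 = 6
te_Task 5 = (11 + 4·12 + 13)/6 = 72/6 = 12
te_Task 6 = (9 + 4·10 + 17)/6 = 66/6 = 11
te_Task 7 = (9 + 4·11 + 13)/6 = 66/6 = 11
te_Task 8 = (11 + 4·14 + 29)/6 = 96/6 = 16

Forward pass:
ES_Task 1 = 0; EF_Task 1 = 2
ES_Task 2 = 2; EF_Task 2 = 2+11 = 13
ES_Task 3 = 2; EF_Task 3 = 2+8 = 10
ES_Task 4 = max(EF_Task 1=2, EF_Task 3=10) = 10; EF_Task 4 = 10+6 = 16
ES_Task 5 = 10; EF_Task 5 = 10+12 = 22
ES_Task 6 = 10; EF_Task 6 = 10+11 = 21
ES_Task 7 = 13; EF_Task 7 = 13+11 = 24
ES_Task 8 = max(EF_Task 4=16, EF_Task 5=22, EF_Task 6=21, EF_Task 7=24) = 24; EF_Task 8 = 24+16 = 40
Expected project duration μ = 40 days. Critical path: Task 1 → Task 2 → Task 7 → Task 8.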